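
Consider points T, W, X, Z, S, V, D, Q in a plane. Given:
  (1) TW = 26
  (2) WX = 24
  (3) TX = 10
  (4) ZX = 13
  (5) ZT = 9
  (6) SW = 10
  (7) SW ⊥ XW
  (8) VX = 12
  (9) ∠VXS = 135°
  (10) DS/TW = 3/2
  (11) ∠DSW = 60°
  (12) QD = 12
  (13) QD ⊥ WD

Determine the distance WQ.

From the given relations: DS = 3/2·TW = 3/2·26 = 39.
Step 1: By the law of cosines on triangle DSW: DW² = 39² + 10² − 2·39·10·cos(60°) = 1231, so DW ≈ 35.09.
Step 2: By the law of cosines on triangle WDQ: WQ² = 35.09² + 12² − 2·35.09·12·cos(90°) = 1375, so WQ = 5·√55.

Therefore, the length of WQ = 5·√55.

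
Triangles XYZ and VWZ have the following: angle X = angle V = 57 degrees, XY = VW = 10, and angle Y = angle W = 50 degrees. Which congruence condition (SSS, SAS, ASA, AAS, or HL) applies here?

Consider the given information: angle X = angle V = 57 degrees, XY = VW = 10, and angle Y = angle W = 50 degrees
This is not SAS or AAS: SAS requires two sides and the included angle between them. AAS requires two angles and a non-included side.
The correct criterion is ASA. Two pairs of corresponding angles and the included side are equal (Angle-Side-Angle).

ASA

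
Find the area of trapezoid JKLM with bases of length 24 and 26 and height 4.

Area = (24 + 26) * 4 / 2 = 200 / 2 = 100

100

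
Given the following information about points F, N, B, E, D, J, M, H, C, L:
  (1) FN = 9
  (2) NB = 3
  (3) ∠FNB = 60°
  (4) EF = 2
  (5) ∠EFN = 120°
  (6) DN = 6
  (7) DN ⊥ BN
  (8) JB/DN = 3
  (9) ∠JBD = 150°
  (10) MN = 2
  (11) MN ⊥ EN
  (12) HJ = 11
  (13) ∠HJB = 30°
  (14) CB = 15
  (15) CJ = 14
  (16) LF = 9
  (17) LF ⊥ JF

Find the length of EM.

Step 1: By the law of cosines on triangle EFN: EN² = 2² + 9² − 2·2·9·cos(120°) = 103, so EN = √103.
Step 2: By the law of cosines on triangle ENM: EM² = √103² + 2² − 2·√103·2·cos(90°) = 107, so EM = √107.

Therefore, the length of EM = √107.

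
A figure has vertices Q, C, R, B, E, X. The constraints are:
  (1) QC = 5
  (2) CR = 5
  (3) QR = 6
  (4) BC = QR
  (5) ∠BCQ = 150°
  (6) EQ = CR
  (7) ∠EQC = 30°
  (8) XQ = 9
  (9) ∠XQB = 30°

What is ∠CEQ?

From the given relations: EQ = CR = 5.
Step 1: By the law of cosines on triangle EQC: EC² = 5² + 5² − 2·5·5·cos(30°) = 6.7, so EC ≈ 2.59.
Step 2: By the inverse law of cosines on triangle CEQ: cos(∠CEQ) = (2.59² + 5² − 5²) / (2·2.59·5) = 6.7/25.88 = 0.2588, so ∠CEQ = 75°.

Therefore, the measure of angle ∠CEQ = 75°.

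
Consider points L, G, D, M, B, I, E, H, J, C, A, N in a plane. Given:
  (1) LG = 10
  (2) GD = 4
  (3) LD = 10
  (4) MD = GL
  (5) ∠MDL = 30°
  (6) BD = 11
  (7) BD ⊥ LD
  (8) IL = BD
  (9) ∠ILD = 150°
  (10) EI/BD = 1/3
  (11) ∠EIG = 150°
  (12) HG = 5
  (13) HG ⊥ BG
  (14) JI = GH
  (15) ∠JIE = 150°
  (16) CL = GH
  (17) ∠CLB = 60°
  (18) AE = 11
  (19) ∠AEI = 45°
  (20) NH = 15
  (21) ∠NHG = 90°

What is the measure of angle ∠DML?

From the given relations: MD = GL = 10.
Step 1: By the law of cosines on triangle MDL: ML² = 10² + 10² − 2·10·10·cos(30°) = 26.79, so ML ≈ 5.18.
Step 2: By the inverse law of cosines on triangle DML: cos(∠DML) = (10² + 5.18² − 10²) / (2·10·5.18) = 26.79/103.53 = 0.2588, so ∠DML = 75°.

Therefore, the measure of angle ∠DML = 75°.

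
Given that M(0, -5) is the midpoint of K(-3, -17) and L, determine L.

Using the midpoint formula: M = ((x1 + x2)/2, (y1 + y2)/2)
We know M = (0, -5) and K = (-3, -17)
For x: 0 = (-3 + x2)/2, so x2 = 2*0 - -3 = 3
For y: -5 = (-17 + y2)/2, so y2 = 2*-5 - -17 = 7
L = (3, 7)

(3, 7)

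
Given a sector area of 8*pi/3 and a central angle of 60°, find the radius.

r² = 360 × 8*pi/3 / (π × 60) = 16, so r = 4.

4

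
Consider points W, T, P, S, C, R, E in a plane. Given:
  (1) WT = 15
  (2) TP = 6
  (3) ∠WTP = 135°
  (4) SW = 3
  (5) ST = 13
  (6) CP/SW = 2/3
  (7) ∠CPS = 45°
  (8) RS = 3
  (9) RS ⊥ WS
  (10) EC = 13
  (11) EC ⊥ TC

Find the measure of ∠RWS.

Step 1: By the law of cosines on triangle WSR: WR² = 3² + 3² − 2·3·3·cos(90°) = 18, so WR = 3·√2.
Step 2: By the inverse law of cosines on triangle RWS: cos(∠RWS) = ((3·√2)² + 3² − 3²) / (2·3·√2·3) = 18/25.46 = 0.7071, so ∠RWS = 45°.

Therefore, the measure of angle ∠RWS = 45°.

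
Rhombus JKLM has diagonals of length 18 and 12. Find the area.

Area = (18 * 12) / 2 = 216 / 2 = 108

108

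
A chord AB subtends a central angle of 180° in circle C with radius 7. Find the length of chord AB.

Chord length = 2r sin(θ/2)
= 2 × 7 × sin(180°/2)
= 2 × 7 × sin(90°)
= 14

14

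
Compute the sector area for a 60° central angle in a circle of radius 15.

Sector area = π(15²)(1/6) = 75*pi/2

75*pi/2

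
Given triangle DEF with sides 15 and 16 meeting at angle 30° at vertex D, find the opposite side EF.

Law of cosines: EF^2 = 15^2 + 16^2 - 2(15)(16)cos(30°) = 481 - 240*sqrt(3), so EF = sqrt(481 - 240*sqrt(3)).

sqrt(481 - 240*sqrt(3))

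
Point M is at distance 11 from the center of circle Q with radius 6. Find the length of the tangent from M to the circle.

The tangent, radius, and line from the external point to the center form a right triangle.
The right angle is where the tangent meets the radius.
By the Pythagorean theorem: tangent² + 6² = 11²
tangent² = 121 - 36 = 85
tangent = sqrt(85)

sqrt(85)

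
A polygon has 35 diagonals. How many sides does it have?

Using d = n(n - 3)/2, we solve 35 = n(n - 3)/2.
So n(n - 3) = 70.
Testing n = 10: 10 * 7 = 70 = 70. Correct.
The polygon has 10 sides.

10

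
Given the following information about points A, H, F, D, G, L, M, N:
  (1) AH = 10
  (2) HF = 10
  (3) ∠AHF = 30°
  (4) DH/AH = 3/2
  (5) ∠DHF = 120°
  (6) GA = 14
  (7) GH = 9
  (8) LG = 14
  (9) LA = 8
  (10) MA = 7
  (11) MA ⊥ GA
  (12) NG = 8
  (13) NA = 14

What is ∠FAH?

Step 1: By the law of cosines on triangle AHF: AF² = 10² + 10² − 2·10·10·cos(30°) = 26.79, so AF ≈ 5.18.
Step 2: By the inverse law of cosines on triangle FAH: cos(∠FAH) = (5.18² + 10² − 10²) / (2·5.18·10) = 26.79/103.53 = 0.2588, so ∠FAH = 75°.

Therefore, the measure of angle ∠FAH = 75°.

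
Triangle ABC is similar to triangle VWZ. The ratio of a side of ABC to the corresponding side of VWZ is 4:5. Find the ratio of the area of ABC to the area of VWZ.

Area scales with the square of linear dimensions. If every length is multiplied by 4/5, then the area is multiplied by (4/5)^2 = 16/25.
The area ratio is 16:25.

16:25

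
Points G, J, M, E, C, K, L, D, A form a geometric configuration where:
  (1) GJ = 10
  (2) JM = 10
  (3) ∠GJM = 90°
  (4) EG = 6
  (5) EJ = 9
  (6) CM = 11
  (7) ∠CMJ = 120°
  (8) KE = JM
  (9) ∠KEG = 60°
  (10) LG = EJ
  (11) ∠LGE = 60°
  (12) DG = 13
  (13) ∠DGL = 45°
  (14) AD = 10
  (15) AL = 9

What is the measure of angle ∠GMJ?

Step 1: By the law of cosines on triangle MJG: MG² = 10² + 10² − 2·10·10·cos(90°) = 200, so MG = 10·√2.
Step 2: By the inverse law of cosines on triangle GMJ: cos(∠GMJ) = ((10·√2)² + 10² − 10²) / (2·10·√2·10) = 200/282.84 = 0.7071, so ∠GMJ = 45°.

Therefore, the measure of angle ∠GMJ = 45°.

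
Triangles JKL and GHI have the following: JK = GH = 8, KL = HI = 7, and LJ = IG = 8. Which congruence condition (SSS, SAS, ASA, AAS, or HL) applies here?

The given information provides:
JK = GH = 8, KL = HI = 7, and LJ = IG = 8
This matches the SSS congruence theorem.
All three pairs of corresponding sides are equal (Side-Side-Side).

SSS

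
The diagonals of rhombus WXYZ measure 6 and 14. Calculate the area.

The diagonals of a rhombus divide it into four right triangles.
Each triangle has legs 6/ 2 = 3 and 14/2 = 7, so each has area (1/2)*3*7 = 21/2.
Four such triangles give total area = (d1 * d2) / 2 = 42.

42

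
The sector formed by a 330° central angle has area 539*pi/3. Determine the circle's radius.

The sector covers 330°/360° = 11/12 of the full circle.
Full circle area = 539*pi/3 / 11/12 = 196*pi.
Since full area = πr², we get r² = 196*pi/π = 196, so r = 14.

14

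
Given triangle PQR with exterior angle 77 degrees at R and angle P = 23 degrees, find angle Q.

The exterior angle theorem states that an exterior angle equals the sum of the two non-adjacent interior angles.
So 77 = 23 + angle Q, which gives angle Q = 77 - 23 = 54 degrees.

54 degrees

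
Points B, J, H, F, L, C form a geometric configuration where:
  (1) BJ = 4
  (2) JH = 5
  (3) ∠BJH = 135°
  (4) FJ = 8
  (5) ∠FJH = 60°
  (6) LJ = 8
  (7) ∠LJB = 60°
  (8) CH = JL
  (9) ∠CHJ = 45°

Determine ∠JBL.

Step 1: By the law of cosines on triangle BJL: BL² = 4² + 8² − 2·4·8·cos(60°) = 48, so BL = 4·√3.
Step 2: By the inverse law of cosines on triangle JBL: cos(∠JBL) = (4² + (4·√3)² − 8²) / (2·4·4·√3) = 0/55.43 = 0, so ∠JBL = 90°.

Therefore, the measure of angle ∠JBL = 90°.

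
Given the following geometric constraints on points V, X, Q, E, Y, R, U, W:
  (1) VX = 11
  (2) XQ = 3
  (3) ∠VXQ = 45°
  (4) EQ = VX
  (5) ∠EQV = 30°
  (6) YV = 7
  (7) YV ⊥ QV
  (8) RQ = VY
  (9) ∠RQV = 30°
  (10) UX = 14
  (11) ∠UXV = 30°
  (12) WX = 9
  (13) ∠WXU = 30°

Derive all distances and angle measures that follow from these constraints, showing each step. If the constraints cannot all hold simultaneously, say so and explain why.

The constraints are consistent.

From the given relations:
  EQ = VX = 11
  RQ = VY = 7

Step 1: From VX = 11, XQ = 3, and ∠VXQ = 45°, by the law of cosines:
  VQ² = VX² + XQ² - 2·VX·XQ·cos(45°) = 121 + 9 - 46.67 = 83.33
  VQ ≈ 9.13

Step 2: From VX = 11, XU = 14, and ∠VXU = 30°, by the law of cosines:
  VU² = VX² + XU² - 2·VX·XU·cos(30°) = 121 + 196 - 266.7 = 50.26
  VU ≈ 7.09

Step 3: From UX = 14, XW = 9, and ∠UXW = 30°, by the law of cosines:
  UW² = UX² + XW² - 2·UX·XW·cos(30°) = 196 + 81 - 218.2 = 58.76
  UW ≈ 7.67

Step 4: From VQ = 9.13, QE = 11, and ∠VQE = 30°, by the law of cosines:
  VE² = VQ² + QE² - 2·VQ·QE·cos(30°) = 83.33 + 121 - 173.9 = 30.41
  VE ≈ 5.51

Step 5: From VQ = 9.13, QR = 7, and ∠VQR = 30°, by the law of cosines:
  VR² = VQ² + QR² - 2·VQ·QR·cos(30°) = 83.33 + 49 - 110.7 = 21.65
  VR ≈ 4.65

Step 6: From QV = 9.13, VY = 7, and ∠QVY = 90°, by the law of cosines:
  QY² = QV² + VY² - 2·QV·VY·cos(90°) = 83.33 + 49 - 0 = 132.3
  QY ≈ 11.5

Step 7: From VQ = 9.13, VX = 11, QX = 3, by the inverse law of cosines:
  cos(∠QVX) = (VQ² + VX² - QX²) / (2·VQ·VX)
  ∠QVX = 13.44°

Step 8: From VU = 7.09, VX = 11, UX = 14, by the inverse law of cosines:
  cos(∠UVX) = (VU² + VX² - UX²) / (2·VU·VX)
  ∠UVX = 99.13°

Step 9: From QV = 9.13, QX = 3, VX = 11, by the inverse law of cosines:
  cos(∠VQX) = (QV² + QX² - VX²) / (2·QV·QX)
  ∠VQX = 121.56°

Step 10: From UV = 7.09, UX = 14, VX = 11, by the inverse law of cosines:
  cos(∠VUX) = (UV² + UX² - VX²) / (2·UV·UX)
  ∠VUX = 50.87°

Step 11: From UW = 7.67, UX = 14, WX = 9, by the inverse law of cosines:
  cos(∠WUX) = (UW² + UX² - WX²) / (2·UW·UX)
  ∠WUX = 35.95°

Step 12: From WU = 7.67, WX = 9, UX = 14, by the inverse law of cosines:
  cos(∠UWX) = (WU² + WX² - UX²) / (2·WU·WX)
  ∠UWX = 114.05°

Step 13: From VE = 5.51, VQ = 9.13, EQ = 11, by the inverse law of cosines:
  cos(∠EVQ) = (VE² + VQ² - EQ²) / (2·VE·VQ)
  ∠EVQ = 94.14°

Step 14: From VQ = 9.13, VR = 4.65, QR = 7, by the inverse law of cosines:
  cos(∠QVR) = (VQ² + VR² - QR²) / (2·VQ·VR)
  ∠QVR = 48.78°

Step 15: From QV = 9.13, QY = 11.5, VY = 7, by the inverse law of cosines:
  cos(∠VQY) = (QV² + QY² - VY²) / (2·QV·QY)
  ∠VQY = 37.48°

Step 16: From EQ = 11, EV = 5.51, QV = 9.13, by the inverse law of cosines:
  cos(∠QEV) = (EQ² + EV² - QV²) / (2·EQ·EV)
  ∠QEV = 55.86°

Step 17: From YQ = 11.5, YV = 7, QV = 9.13, by the inverse law of cosines:
  cos(∠QYV) = (YQ² + YV² - QV²) / (2·YQ·YV)
  ∠QYV = 52.52°

Step 18: From RQ = 7, RV = 4.65, QV = 9.13, by the inverse law of cosines:
  cos(∠QRV) = (RQ² + RV² - QV²) / (2·RQ·RV)
  ∠QRV = 101.22°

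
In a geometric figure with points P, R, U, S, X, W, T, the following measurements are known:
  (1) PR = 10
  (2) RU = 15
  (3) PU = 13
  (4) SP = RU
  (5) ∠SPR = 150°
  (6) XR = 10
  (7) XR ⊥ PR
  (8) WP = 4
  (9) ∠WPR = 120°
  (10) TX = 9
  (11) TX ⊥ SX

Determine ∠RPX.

Step 1: By the law of cosines on triangle PRX: PX² = 10² + 10² − 2·10·10·cos(90°) = 200, so PX = 10·√2.
Step 2: By the inverse law of cosines on triangle RPX: cos(∠RPX) = (10² + (10·√2)² − 10²) / (2·10·10·√2) = 200/282.84 = 0.7071, so ∠RPX = 45°.

Therefore, the measure of angle ∠RPX = 45°.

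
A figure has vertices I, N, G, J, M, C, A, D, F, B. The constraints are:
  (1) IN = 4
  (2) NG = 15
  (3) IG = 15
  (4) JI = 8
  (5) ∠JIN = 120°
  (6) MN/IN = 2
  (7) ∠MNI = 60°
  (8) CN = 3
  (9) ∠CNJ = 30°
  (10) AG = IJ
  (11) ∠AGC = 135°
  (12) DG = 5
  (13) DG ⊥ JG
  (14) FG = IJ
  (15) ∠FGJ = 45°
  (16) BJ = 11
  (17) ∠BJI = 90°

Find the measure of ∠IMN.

From the given relations: MN = 2·IN = 2·4 = 8.
Step 1: By the law of cosines on triangle MNI: MI² = 8² + 4² − 2·8·4·cos(60°) = 48, so MI = 4·√3.
Step 2: By the inverse law of cosines on triangle IMN: cos(∠IMN) = ((4·√3)² + 8² − 4²) / (2·4·√3·8) = 96/110.85 = 0.866, so ∠IMN = 30°.

Therefore, the measure of angle ∠IMN = 30°.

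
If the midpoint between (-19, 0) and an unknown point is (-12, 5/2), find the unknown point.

Using the midpoint formula: M = ((x1 + x2)/2, (y1 + y2)/2)
We know M = (-12, 5/2) and J = (-19, 0)
For x: -12 = (-19 + x2)/2, so x2 = 2*-12 - -19 = -5
For y: 5/2 = (0 + y2)/2, so y2 = 2*5/2 - 0 = 5
L = (-5, 5)

(-5, 5)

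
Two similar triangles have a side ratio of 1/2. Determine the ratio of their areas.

Area ratio = (side ratio)^2 = (1/2)^2 = 1:4.

1:4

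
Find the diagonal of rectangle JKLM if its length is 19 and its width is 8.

d = sqrt(19^2 + 8^2) = sqrt(425) = 5*sqrt(17)

5*sqrt(17)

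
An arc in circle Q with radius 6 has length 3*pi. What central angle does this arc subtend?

The full circumference is 2πr = 12*pi.
The arc is 3*pi / 12*pi = 1/4 of the full circle.
So the central angle = 1/4 × 360° = 90°.

90°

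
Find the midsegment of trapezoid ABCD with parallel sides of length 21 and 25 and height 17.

The midsegment of a trapezoid = (base1 + base2) / 2
midsegment = (21 + 25) / 2
midsegment = 46 / 2
midsegment = 23

23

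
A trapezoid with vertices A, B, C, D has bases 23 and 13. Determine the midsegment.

The midsegment of a trapezoid = (base1 + base2) / 2
midsegment = (23 + 13) / 2
midsegment = 36 / 2
midsegment = 18

18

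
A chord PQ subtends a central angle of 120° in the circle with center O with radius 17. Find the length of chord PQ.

Chord = 2(17) sin(60°) = 17*sqrt(3)

17*sqrt(3)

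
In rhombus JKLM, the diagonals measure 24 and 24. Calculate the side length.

Half-diagonals are 12 and 12. side = sqrt(12^2 + 12^2) = sqrt(288) = 12*sqrt(2)

12*sqrt(2)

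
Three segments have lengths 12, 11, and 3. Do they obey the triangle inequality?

For three segments to close into a triangle, no single side can be as long as the other two combined.
The longest side is 12, and 3 + 11 = 14 > 12.
A triangle can be formed.

Yes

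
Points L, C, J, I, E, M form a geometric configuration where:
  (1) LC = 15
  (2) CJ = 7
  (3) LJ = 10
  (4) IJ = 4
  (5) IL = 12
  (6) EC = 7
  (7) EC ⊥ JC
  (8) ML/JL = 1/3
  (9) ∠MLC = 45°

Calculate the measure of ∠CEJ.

Step 1: By the law of cosines on triangle ECJ: EJ² = 7² + 7² − 2·7·7·cos(90°) = 98, so EJ = 7·√2.
Step 2: By the inverse law of cosines on triangle CEJ: cos(∠CEJ) = (7² + (7·√2)² − 7²) / (2·7·7·√2) = 98/138.59 = 0.7071, so ∠CEJ = 45°.

Therefore, the measure of angle ∠CEJ = 45°.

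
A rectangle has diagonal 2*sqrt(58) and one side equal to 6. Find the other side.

Using the Pythagorean theorem: d^2 = a^2 + b^2
b^2 = d^2 - a^2
b^2 = 232 - 36
b^2 = 196
b = sqrt(196) = 14

14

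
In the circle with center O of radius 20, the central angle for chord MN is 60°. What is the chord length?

Drop a perpendicular from the center to the chord, bisecting both the chord and the central angle.
Each half-chord = r sin(θ/2) = 20 sin(30°).
The full chord = 2 × 20 × sin(30°) = 20.

20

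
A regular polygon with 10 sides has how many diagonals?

Total line segments between 10 vertices = C(10,2) = 45.
Subtract the 10 sides: 45 - 10 = 35 diagonals.

35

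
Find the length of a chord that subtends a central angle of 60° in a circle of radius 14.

Chord = 2(14) sin(30°) = 14

14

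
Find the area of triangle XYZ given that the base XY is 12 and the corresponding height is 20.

Area = (1/2)(12)(20) = 120

120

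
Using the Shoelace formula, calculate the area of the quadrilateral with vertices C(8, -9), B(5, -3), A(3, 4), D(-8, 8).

Using the Shoelace formula for a quadrilateral (vertices in order):
Area = (1/2)|sum of (x_i * y_(i+1) - x_(i+1) * y_i)|
Terms: (8*-3 - 5*-9) = 21, (5*4 - 3*-3) = 29, (3*8 - -8*4) = 56, (-8*-9 - 8*8) = 8
Sum = 114
Area = (1/2)(114) = 57

57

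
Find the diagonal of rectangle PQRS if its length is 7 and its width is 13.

A rectangle's diagonal splits it into two right triangles, with the diagonal as the hypotenuse.
By the Pythagorean theorem, d^2 = 7^2 + 13^2 = 218.
Therefore d = sqrt(218).

sqrt(218)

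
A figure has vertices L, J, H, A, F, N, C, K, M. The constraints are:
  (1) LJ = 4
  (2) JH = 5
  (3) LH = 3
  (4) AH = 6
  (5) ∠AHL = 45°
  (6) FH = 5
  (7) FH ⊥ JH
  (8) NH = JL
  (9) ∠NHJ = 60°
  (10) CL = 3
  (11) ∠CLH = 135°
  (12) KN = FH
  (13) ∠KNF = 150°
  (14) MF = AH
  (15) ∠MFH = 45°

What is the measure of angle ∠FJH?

Step 1: By the law of cosines on triangle JHF: JF² = 5² + 5² − 2·5·5·cos(90°) = 50, so JF = 5·√2.
Step 2: By the inverse law of cosines on triangle FJH: cos(∠FJH) = ((5·√2)² + 5² − 5²) / (2·5·√2·5) = 50/70.71 = 0.7071, so ∠FJH = 45°.

Therefore, the measure of angle ∠FJH = 45°.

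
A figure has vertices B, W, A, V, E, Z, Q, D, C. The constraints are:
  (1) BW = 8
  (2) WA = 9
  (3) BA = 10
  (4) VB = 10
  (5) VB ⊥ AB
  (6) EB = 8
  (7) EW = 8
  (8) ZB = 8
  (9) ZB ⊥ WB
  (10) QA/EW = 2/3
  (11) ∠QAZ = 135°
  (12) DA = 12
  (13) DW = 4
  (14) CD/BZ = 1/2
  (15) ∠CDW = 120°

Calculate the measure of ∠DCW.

From the given relations: CD = 1/2·BZ = 1/2·8 = 4.
Step 1: By the law of cosines on triangle CDW: CW² = 4² + 4² − 2·4·4·cos(120°) = 48, so CW = 4·√3.
Step 2: By the inverse law of cosines on triangle DCW: cos(∠DCW) = (4² + (4·√3)² − 4²) / (2·4·4·√3) = 48/55.43 = 0.866, so ∠DCW = 30°.

Therefore, the measure of angle ∠DCW = 30°.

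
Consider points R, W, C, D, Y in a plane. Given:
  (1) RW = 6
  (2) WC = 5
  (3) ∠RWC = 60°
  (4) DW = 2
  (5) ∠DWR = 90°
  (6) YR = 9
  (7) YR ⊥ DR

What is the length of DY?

Step 1: By the law of cosines on triangle DWR: DR² = 2² + 6² − 2·2·6·cos(90°) = 40, so DR = 2·√10.
Step 2: By the law of cosines on triangle DRY: DY² = (2·√10)² + 9² − 2·2·√10·9·cos(90°) = 121, so DY = 11.

Therefore, the length of DY = 11.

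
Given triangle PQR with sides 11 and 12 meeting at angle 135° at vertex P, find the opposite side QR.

When two sides and the included angle are known, the law of cosines gives the third side.
c^2 = a^2 + b^2 - 2ab cos(C) generalizes the Pythagorean theorem to non-right triangles.
Here: QR^2 = 121 + 144 - 264*(-sqrt(2)/2) = 132*sqrt(2) + 265
QR = sqrt(132*sqrt(2) + 265)

sqrt(132*sqrt(2) + 265)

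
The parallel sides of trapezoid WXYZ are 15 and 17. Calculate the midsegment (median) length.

midsegment = (15 + 17) / 2 = 32 / 2 = 16

16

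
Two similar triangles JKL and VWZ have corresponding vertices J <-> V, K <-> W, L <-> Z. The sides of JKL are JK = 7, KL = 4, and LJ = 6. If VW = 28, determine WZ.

k = 28/7 = 4. WZ = 4 * 4 = 16.

16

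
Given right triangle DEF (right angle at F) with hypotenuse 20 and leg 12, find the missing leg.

EF = sqrt(20^2 - 12^2) = sqrt(256) = 16

16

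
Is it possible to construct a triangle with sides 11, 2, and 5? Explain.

Check the triangle inequality: 2 + 5 = 7 ≤ 11.
Since the sum of two sides does not exceed the third, no triangle can be formed.

No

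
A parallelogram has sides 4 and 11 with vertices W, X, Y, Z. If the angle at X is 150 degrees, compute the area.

Area = 4 * 11 * sin(150°) = 44 * 1/2 = 22

22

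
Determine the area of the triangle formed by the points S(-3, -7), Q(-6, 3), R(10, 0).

The Shoelace formula computes the area from vertex coordinates by summing cross products.
For vertices (-3,-7), (-6,3), (10,0):
Signed sum = -3*3 - -6*-7 + -6*0 - 10*3 + 10*-7 - -3*0
= -51 + -30 + -70 = -151
Area = (1/2)|-151| = 151/2.

151/2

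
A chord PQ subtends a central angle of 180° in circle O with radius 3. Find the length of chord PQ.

Chord = 2(3) sin(90°) = 6

6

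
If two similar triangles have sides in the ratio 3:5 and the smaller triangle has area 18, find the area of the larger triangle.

Area ratio = (3/5)^2 = 9/25. Area of the larger triangle = 18 * 25/9 = 50.

50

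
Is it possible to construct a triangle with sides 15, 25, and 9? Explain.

No.
The triangle inequality is violated: 15 + 9 = 24 ≤ 25.
These lengths cannot form a triangle.

No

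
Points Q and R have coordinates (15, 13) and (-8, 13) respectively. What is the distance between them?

d = sqrt((-23)^2 + (0)^2) = sqrt(529) = 23

23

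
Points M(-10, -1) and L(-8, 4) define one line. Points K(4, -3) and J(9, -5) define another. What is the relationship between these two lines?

Slope of line 1: m1 = (4 - -1)/(-8 - -10) = 5/2 = 5/2
Slope of line 2: m2 = (-5 - -3)/(9 - 4) = -2/5 = -2/5
Two lines are perpendicular when the product of their slopes is -1 (negative reciprocals).
m1 * m2 = (5/2) * (-2/5) = -1, confirming perpendicularity.

Perpendicular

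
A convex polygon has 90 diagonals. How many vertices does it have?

Using d = n(n - 3)/2, we solve 90 = n(n - 3)/2.
So n(n - 3) = 180.
Testing n = 15: 15 * 12 = 180 = 180. Correct.
The polygon has 15 sides.

15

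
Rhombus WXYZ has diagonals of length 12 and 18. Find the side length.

Half-diagonals are 6 and 9. side = sqrt(6^2 + 9^2) = sqrt(117) = 3*sqrt(13)

3*sqrt(13)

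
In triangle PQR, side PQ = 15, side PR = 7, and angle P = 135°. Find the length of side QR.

When two sides and the included angle are known, the law of cosines gives the third side.
c^2 = a^2 + b^2 - 2ab cos(C) generalizes the Pythagorean theorem to non-right triangles.
Here: QR^2 = 225 + 49 - 210*(-sqrt(2)/2) = 105*sqrt(2) + 274
QR = sqrt(105*sqrt(2) + 274)

sqrt(105*sqrt(2) + 274)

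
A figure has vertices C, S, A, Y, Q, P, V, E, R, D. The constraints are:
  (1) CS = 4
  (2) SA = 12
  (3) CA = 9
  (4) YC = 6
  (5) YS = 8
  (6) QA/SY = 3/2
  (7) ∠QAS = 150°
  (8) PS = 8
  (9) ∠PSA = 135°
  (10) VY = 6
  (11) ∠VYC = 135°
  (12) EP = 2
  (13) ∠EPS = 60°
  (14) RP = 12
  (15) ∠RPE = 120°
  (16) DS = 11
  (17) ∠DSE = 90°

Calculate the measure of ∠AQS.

From the given relations: QA = 3/2·SY = 3/2·8 = 12.
Step 1: By the law of cosines on triangle QAS: QS² = 12² + 12² − 2·12·12·cos(150°) = 537.42, so QS ≈ 23.18.
Step 2: By the inverse law of cosines on triangle AQS: cos(∠AQS) = (12² + 23.18² − 12²) / (2·12·23.18) = 537.42/556.37 = 0.9659, so ∠AQS = 15°.

Therefore, the measure of angle ∠AQS = 15°.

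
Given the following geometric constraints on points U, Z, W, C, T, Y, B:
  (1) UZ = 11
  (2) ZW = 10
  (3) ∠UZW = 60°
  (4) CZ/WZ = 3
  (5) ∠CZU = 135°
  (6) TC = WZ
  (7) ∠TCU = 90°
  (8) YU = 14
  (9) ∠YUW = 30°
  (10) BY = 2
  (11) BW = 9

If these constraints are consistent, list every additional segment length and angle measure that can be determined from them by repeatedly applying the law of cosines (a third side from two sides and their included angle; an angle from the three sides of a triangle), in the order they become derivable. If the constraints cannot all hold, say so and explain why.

The constraints are consistent. Derivable facts, in order:
After 1 step:
- UC ≈ 38.57
- UW = √111
After 2 steps:
- UT ≈ 39.85
- WY ≈ 7.18
- ∠CUZ = 33.37°
- ∠UCZ = 11.63°
- ∠UWZ = 64.72°
- ∠WUZ = 55.28°
After 3 steps:
- ∠BWY = 5.88°
- ∠BYW = 152.54°
- ∠CTU = 75.47°
- ∠CUT = 14.53°
- ∠UWY = 102.79°
- ∠UYW = 47.21°
- ∠WBY = 21.58°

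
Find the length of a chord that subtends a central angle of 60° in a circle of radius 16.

Drop a perpendicular from the center to the chord, bisecting both the chord and the central angle.
Each half-chord = r sin(θ/2) = 16 sin(30°).
The full chord = 2 × 16 × sin(30°) = 16.

16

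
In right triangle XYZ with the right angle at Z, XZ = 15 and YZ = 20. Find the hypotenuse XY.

XY = sqrt(15^2 + 20^2) = sqrt(625) = 25

25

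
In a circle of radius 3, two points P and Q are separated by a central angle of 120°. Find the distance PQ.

Chord length = 2r sin(θ/2)
= 2 × 3 × sin(120°/2)
= 2 × 3 × sin(60°)
= 3*sqrt(3)

3*sqrt(3)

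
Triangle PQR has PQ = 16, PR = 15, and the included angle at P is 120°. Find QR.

When two sides and the included angle are known, the law of cosines gives the third side.
c^2 = a^2 + b^2 - 2ab cos(C) generalizes the Pythagorean theorem to non-right triangles.
Here: QR^2 = 256 + 225 - 480*(-1/2) = 721
QR = sqrt(721)

sqrt(721)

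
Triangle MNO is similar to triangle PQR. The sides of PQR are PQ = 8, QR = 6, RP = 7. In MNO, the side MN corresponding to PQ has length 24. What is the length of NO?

Similar triangles have proportional sides. Setting up the proportion:
MN / PQ = NO / QR
24 / 8 = NO / 6
NO = 6 * 24 / 8 = 18.

18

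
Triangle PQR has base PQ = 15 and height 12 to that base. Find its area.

Area = (1/2) * base * height
Area = (1/2) * 15 * 12
Area = 90

90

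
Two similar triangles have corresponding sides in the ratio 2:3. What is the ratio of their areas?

Area scales with the square of linear dimensions. If every length is multiplied by 2/3, then the area is multiplied by (2/3)^2 = 4/9.
The area ratio is 4:9.

4:9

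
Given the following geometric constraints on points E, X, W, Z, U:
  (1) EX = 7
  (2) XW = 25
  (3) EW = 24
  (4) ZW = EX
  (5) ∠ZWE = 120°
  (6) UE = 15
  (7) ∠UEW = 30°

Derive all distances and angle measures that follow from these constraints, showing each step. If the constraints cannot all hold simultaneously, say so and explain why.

The constraints are consistent.

From the given relations:
  ZW = EX = 7

Step 1: From EW = 24, WZ = 7, and ∠EWZ = 120°, by the law of cosines:
  EZ² = EW² + WZ² - 2·EW·WZ·cos(120°) = 576 + 49 + 168 = 793
  EZ ≈ 28.16

Step 2: From WE = 24, EU = 15, and ∠WEU = 30°, by the law of cosines:
  WU² = WE² + EU² - 2·WE·EU·cos(30°) = 576 + 225 - 623.5 = 177.5
  WU ≈ 13.32

Step 3: From EW = 24, EX = 7, WX = 25, by the inverse law of cosines:
  cos(∠WEX) = (EW² + EX² - WX²) / (2·EW·EX)
  ∠WEX = 90°

Step 4: From XE = 7, XW = 25, EW = 24, by the inverse law of cosines:
  cos(∠EXW) = (XE² + XW² - EW²) / (2·XE·XW)
  ∠EXW = 73.74°

Step 5: From WE = 24, WX = 25, EX = 7, by the inverse law of cosines:
  cos(∠EWX) = (WE² + WX² - EX²) / (2·WE·WX)
  ∠EWX = 16.26°

Step 6: From EW = 24, EZ = 28.16, WZ = 7, by the inverse law of cosines:
  cos(∠WEZ) = (EW² + EZ² - WZ²) / (2·EW·EZ)
  ∠WEZ = 12.43°

Step 7: From WE = 24, WU = 13.32, EU = 15, by the inverse law of cosines:
  cos(∠EWU) = (WE² + WU² - EU²) / (2·WE·WU)
  ∠EWU = 34.26°

Step 8: From ZE = 28.16, ZW = 7, EW = 24, by the inverse law of cosines:
  cos(∠EZW) = (ZE² + ZW² - EW²) / (2·ZE·ZW)
  ∠EZW = 47.57°

Step 9: From UE = 15, UW = 13.32, EW = 24, by the inverse law of cosines:
  cos(∠EUW) = (UE² + UW² - EW²) / (2·UE·UW)
  ∠EUW = 115.74°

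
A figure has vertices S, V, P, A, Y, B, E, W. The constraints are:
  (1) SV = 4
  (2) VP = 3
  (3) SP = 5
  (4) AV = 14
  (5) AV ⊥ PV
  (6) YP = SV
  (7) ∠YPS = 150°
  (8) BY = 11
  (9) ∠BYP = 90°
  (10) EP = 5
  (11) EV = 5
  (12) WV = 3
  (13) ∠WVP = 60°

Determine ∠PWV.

Step 1: By the law of cosines on triangle WVP: WP² = 3² + 3² − 2·3·3·cos(60°) = 9, so WP = 3.
Step 2: By the inverse law of cosines on triangle PWV: cos(∠PWV) = (3² + 3² − 3²) / (2·3·3) = 9/18 = 0.5, so ∠PWV = 60°.

Therefore, the measure of angle ∠PWV = 60°.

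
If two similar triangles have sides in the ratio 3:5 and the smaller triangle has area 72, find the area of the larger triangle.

The ratio of areas of similar triangles = (side ratio)^2.
Side ratio = 3:5, so area ratio = 9:25.
Area of the larger triangle / Area of the smaller triangle = 25/9
Area of the larger triangle = 72 * 25/9 = 200

200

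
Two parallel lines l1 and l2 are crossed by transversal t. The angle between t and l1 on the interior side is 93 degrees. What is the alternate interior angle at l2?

Alternate interior angles lie on opposite sides of the transversal, between the parallel lines.
By the alternate interior angle theorem, they are equal: 93 degrees.

93 degrees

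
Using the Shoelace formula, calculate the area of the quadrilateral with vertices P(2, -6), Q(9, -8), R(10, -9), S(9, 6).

The Shoelace formula works by pairing each vertex with the next (cycling back to the first).
For each pair, compute x_i*y_(i+1) - x_(i+1)*y_i:
  (2*-8 - 9*-6) = 38
  (9*-9 - 10*-8) = -1
  (10*6 - 9*-9) = 141
  (9*-6 - 2*6) = -66
Taking half the absolute value of the total: Area = (1/2)(112) = 56.

56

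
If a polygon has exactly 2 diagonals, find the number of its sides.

Using d = n(n - 3)/2, we solve 2 = n(n - 3)/2.
So n(n - 3) = 4.
Testing n = 4: 4 * 1 = 4 = 4. Correct.
The polygon has 4 sides.

4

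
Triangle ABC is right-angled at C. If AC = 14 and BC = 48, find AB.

By the Pythagorean theorem: AB^2 = AC^2 + BC^2
AB^2 = 14^2 + 48^2 = 196 + 2304 = 2500
AB = sqrt(2500) = 50

50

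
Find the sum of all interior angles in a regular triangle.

The sum of interior angles of an n-sided polygon is (n - 2) * 180.
For n = 3: (3 - 2) * 180 = 1 * 180 = 180 degrees.

180 degrees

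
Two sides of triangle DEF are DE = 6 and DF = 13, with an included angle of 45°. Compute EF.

By the law of cosines: EF^2 = DE^2 + DF^2 - 2*DE*DF*cos(D)
EF^2 = 6^2 + 13^2 - 2*6*13*cos(45°)
EF^2 = 36 + 169 - 156*(sqrt(2)/2)
EF^2 = 205 - 78*sqrt(2)
EF = sqrt(205 - 78*sqrt(2))

sqrt(205 - 78*sqrt(2))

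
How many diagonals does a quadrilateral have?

Total line segments between 4 vertices = C(4,2) = 6.
Subtract the 4 sides: 6 - 4 = 2 diagonals.

2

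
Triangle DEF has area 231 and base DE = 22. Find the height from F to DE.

Rearranging the area formula Area = (1/2) * base * height:
height = 2 * Area / base = 2 * 231 / 22 = 21.

21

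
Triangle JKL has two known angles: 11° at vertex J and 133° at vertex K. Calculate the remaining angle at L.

By the triangle angle sum property, the three interior angles of any triangle add up to 180°.
We know angle J = 11° and angle K = 133°, so their sum is 144°.
Therefore angle L = 180° - 144° = 36°.

36 degrees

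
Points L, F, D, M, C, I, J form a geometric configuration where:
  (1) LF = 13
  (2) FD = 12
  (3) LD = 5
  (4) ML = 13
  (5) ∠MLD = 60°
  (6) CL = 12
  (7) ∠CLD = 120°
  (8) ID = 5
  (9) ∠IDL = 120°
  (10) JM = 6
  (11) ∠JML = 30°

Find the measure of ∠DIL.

Step 1: By the law of cosines on triangle IDL: IL² = 5² + 5² − 2·5·5·cos(120°) = 75, so IL = 5·√3.
Step 2: By the inverse law of cosines on triangle DIL: cos(∠DIL) = (5² + (5·√3)² − 5²) / (2·5·5·√3) = 75/86.6 = 0.866, so ∠DIL = 30°.

Therefore, the measure of angle ∠DIL = 30°.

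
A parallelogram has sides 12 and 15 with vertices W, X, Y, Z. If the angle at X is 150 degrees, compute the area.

Area = 12 * 15 * sin(150°) = 180 * 1/2 = 90

90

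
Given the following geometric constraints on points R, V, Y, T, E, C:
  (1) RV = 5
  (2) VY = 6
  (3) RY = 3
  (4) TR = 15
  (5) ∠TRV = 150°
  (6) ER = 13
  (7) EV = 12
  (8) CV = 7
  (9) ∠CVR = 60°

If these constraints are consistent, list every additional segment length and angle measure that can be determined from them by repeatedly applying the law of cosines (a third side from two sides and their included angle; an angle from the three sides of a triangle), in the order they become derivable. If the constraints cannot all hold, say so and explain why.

The constraints are consistent. Derivable facts, in order:
After 1 step:
- RC = √39
- VT ≈ 19.49
- ∠ERV = 67.38°
- ∠EVR = 90°
- ∠REV = 22.62°
- ∠RVY = 29.93°
- ∠RYV = 56.25°
- ∠VRY = 93.82°
After 2 steps:
- ∠CRV = 76.1°
- ∠RCV = 43.9°
- ∠RTV = 7.37°
- ∠RVT = 22.63°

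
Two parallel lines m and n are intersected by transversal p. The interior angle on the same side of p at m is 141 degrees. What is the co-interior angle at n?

Co-interior (same-side interior) angles are between the parallel lines on the same side of the transversal.
Unlike corresponding or alternate interior angles, they are supplementary rather than equal.
So the angle = 180 - 141 = 39 degrees.

39 degrees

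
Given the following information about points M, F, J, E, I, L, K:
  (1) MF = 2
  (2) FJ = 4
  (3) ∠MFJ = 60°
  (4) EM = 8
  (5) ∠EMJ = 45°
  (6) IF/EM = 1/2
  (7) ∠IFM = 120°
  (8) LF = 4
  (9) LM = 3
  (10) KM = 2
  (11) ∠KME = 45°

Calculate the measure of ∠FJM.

Step 1: By the law of cosines on triangle JFM: JM² = 4² + 2² − 2·4·2·cos(60°) = 12, so JM = 2·√3.
Step 2: By the inverse law of cosines on triangle FJM: cos(∠FJM) = (4² + (2·√3)² − 2²) / (2·4·2·√3) = 24/27.71 = 0.866, so ∠FJM = 30°.

Therefore, the measure of angle ∠FJM = 30°.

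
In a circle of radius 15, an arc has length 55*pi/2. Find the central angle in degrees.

θ = 360 × 55*pi/2 / (2π × 15) = 330° (rearranging arc length formula).

330°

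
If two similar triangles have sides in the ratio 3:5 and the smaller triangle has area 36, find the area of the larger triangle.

Area ratio = (3/5)^2 = 9/25. Area of the larger triangle = 36 * 25/9 = 100.

100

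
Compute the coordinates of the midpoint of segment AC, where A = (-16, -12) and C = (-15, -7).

The midpoint is the average of the coordinates:
x: (-16 + -15)/2 = -31/2
y: (-12 + -7)/2 = -19/2
Midpoint = (-31/2, -19/2)

(-31/2, -19/2)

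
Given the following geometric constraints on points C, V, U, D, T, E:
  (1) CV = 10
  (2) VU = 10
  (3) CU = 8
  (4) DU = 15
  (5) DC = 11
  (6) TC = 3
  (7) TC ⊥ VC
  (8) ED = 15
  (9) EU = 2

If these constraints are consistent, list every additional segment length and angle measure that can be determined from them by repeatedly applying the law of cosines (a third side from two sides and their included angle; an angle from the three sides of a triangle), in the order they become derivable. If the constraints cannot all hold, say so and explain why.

The constraints are consistent. Derivable facts, in order:
After 1 step:
- VT = √109
- ∠CDU = 31.29°
- ∠CUD = 45.57°
- ∠CUV = 66.42°
- ∠CVU = 47.16°
- ∠DCU = 103.14°
- ∠DEU = 86.18°
- ∠DUE = 86.18°
- ∠EDU = 7.65°
- ∠UCV = 66.42°
After 2 steps:
- ∠CTV = 73.3°
- ∠CVT = 16.7°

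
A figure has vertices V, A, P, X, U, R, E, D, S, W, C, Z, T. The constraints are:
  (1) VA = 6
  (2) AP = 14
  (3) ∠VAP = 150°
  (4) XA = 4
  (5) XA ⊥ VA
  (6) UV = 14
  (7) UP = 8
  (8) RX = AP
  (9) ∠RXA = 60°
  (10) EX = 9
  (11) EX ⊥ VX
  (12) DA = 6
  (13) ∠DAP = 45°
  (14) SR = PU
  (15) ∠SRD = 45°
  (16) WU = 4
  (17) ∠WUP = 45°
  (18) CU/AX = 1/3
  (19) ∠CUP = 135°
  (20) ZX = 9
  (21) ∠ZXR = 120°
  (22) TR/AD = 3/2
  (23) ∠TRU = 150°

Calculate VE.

Step 1: By the law of cosines on triangle XAV: XV² = 4² + 6² − 2·4·6·cos(90°) = 52, so XV = 2·√13.
Step 2: By the law of cosines on triangle VXE: VE² = (2·√13)² + 9² − 2·2·√13·9·cos(90°) = 133, so VE = √133.

Therefore, the length of VE = √133.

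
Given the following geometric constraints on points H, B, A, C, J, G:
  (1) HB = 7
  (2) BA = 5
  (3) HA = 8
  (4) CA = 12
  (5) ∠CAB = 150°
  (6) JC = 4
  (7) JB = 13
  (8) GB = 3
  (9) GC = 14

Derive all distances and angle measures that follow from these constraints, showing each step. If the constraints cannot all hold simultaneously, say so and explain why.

The constraints are consistent.

Step 1: From BA = 5, AC = 12, and ∠BAC = 150°, by the law of cosines:
  BC² = BA² + AC² - 2·BA·AC·cos(150°) = 25 + 144 + 103.9 = 272.9
  BC ≈ 16.52

Step 2: From HA = 8, HB = 7, AB = 5, by the inverse law of cosines:
  cos(∠AHB) = (HA² + HB² - AB²) / (2·HA·HB)
  ∠AHB = 38.21°

Step 3: From BA = 5, BH = 7, AH = 8, by the inverse law of cosines:
  cos(∠ABH) = (BA² + BH² - AH²) / (2·BA·BH)
  ∠ABH = 81.79°

Step 4: From AB = 5, AH = 8, BH = 7, by the inverse law of cosines:
  cos(∠BAH) = (AB² + AH² - BH²) / (2·AB·AH)
  ∠BAH = 60°

Step 5: From BA = 5, BC = 16.52, AC = 12, by the inverse law of cosines:
  cos(∠ABC) = (BA² + BC² - AC²) / (2·BA·BC)
  ∠ABC = 21.3°

Step 6: From BC = 16.52, BG = 3, CG = 14, by the inverse law of cosines:
  cos(∠CBG) = (BC² + BG² - CG²) / (2·BC·BG)
  ∠CBG = 29.91°

Step 7: From BC = 16.52, BJ = 13, CJ = 4, by the inverse law of cosines:
  cos(∠CBJ) = (BC² + BJ² - CJ²) / (2·BC·BJ)
  ∠CBJ = 7.43°

Step 8: From CA = 12, CB = 16.52, AB = 5, by the inverse law of cosines:
  cos(∠ACB) = (CA² + CB² - AB²) / (2·CA·CB)
  ∠ACB = 8.7°

Step 9: From CB = 16.52, CG = 14, BG = 3, by the inverse law of cosines:
  cos(∠BCG) = (CB² + CG² - BG²) / (2·CB·CG)
  ∠BCG = 6.13°

Step 10: From CB = 16.52, CJ = 4, BJ = 13, by the inverse law of cosines:
  cos(∠BCJ) = (CB² + CJ² - BJ²) / (2·CB·CJ)
  ∠BCJ = 24.85°

Step 11: From JB = 13, JC = 4, BC = 16.52, by the inverse law of cosines:
  cos(∠BJC) = (JB² + JC² - BC²) / (2·JB·JC)
  ∠BJC = 147.72°

Step 12: From GB = 3, GC = 14, BC = 16.52, by the inverse law of cosines:
  cos(∠BGC) = (GB² + GC² - BC²) / (2·GB·GC)
  ∠BGC = 143.96°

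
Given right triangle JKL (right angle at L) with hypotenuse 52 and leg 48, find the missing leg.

By the Pythagorean theorem: KL^2 = JK^2 - JL^2
KL^2 = 52^2 - 48^2 = 2704 - 2304 = 400
KL = sqrt(400) = 20

20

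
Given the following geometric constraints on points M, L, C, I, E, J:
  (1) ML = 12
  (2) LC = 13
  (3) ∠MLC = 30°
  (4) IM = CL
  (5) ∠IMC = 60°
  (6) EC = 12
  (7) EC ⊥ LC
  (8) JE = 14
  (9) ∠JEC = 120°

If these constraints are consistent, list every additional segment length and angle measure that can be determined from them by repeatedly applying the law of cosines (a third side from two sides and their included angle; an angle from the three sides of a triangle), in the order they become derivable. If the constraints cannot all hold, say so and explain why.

The constraints are consistent. Derivable facts, in order:
After 1 step:
- CJ = 2·√127
- LE ≈ 17.69
- MC ≈ 6.54
After 2 steps:
- CI ≈ 11.26
- ∠CEL = 47.29°
- ∠CJE = 27.46°
- ∠CLE = 42.71°
- ∠CML = 83.49°
- ∠ECJ = 32.54°
- ∠LCM = 66.51°
After 3 steps:
- ∠CIM = 30.21°
- ∠ICM = 89.79°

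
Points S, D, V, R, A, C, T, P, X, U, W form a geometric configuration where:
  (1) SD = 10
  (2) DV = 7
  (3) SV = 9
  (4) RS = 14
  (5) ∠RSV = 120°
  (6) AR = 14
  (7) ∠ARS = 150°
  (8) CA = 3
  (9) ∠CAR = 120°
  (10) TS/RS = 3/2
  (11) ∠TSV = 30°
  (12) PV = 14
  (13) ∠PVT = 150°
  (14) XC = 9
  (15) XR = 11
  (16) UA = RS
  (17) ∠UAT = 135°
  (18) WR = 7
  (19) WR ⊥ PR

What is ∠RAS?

Step 1: By the law of cosines on triangle ARS: AS² = 14² + 14² − 2·14·14·cos(150°) = 731.48, so AS ≈ 27.05.
Step 2: By the inverse law of cosines on triangle RAS: cos(∠RAS) = (14² + 27.05² − 14²) / (2·14·27.05) = 731.48/757.29 = 0.9659, so ∠RAS = 15°.

Therefore, the measure of angle ∠RAS = 15°.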